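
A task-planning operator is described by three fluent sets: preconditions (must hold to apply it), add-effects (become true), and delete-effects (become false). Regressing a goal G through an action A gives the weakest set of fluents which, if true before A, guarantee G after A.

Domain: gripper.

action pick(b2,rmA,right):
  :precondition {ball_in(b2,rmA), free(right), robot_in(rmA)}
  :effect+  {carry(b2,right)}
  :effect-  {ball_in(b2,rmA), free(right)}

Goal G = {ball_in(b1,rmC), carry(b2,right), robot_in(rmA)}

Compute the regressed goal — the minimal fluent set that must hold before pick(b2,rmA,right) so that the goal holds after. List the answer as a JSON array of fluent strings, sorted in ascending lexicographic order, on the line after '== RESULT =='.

Compute (G \ add) ∪ pre:
  G ∩ del = {}  (empty — regression defined)
  G \ add = {ball_in(b1,rmC), carry(b2,right), robot_in(rmA)} \ {carry(b2,right)} = {ball_in(b1,rmC), robot_in(rmA)}
  ∪ pre   = {ball_in(b1,rmC), robot_in(rmA)} ∪ {ball_in(b2,rmA), free(right), robot_in(rmA)}
          = {ball_in(b1,rmC), ball_in(b2,rmA), free(right), robot_in(rmA)}

== RESULT ==
["ball_in(b1,rmC)", "ball_in(b2,rmA)", "free(right)", "robot_in(rmA)"]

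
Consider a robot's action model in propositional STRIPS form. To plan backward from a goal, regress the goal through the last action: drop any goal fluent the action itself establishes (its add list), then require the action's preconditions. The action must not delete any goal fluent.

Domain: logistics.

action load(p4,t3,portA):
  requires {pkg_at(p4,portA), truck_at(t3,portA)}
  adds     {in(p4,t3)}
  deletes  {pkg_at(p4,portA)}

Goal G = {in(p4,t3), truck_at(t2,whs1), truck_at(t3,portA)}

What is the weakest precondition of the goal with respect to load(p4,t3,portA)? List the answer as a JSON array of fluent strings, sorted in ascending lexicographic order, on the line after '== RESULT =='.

Compute (G \ add) ∪ pre:
  G ∩ del = {}  (empty — regression defined)
  G \ add = {in(p4,t3), truck_at(t2,whs1), truck_at(t3,portA)} \ {in(p4,t3)} = {truck_at(t2,whs1), truck_at(t3,portA)}
  ∪ pre   = {truck_at(t2,whs1), truck_at(t3,portA)} ∪ {pkg_at(p4,portA), truck_at(t3,portA)}
          = {pkg_at(p4,portA), truck_at(t2,whs1), truck_at(t3,portA)}

== RESULT ==
["pkg_at(p4,portA)", "truck_at(t2,whs1)", "truck_at(t3,portA)"]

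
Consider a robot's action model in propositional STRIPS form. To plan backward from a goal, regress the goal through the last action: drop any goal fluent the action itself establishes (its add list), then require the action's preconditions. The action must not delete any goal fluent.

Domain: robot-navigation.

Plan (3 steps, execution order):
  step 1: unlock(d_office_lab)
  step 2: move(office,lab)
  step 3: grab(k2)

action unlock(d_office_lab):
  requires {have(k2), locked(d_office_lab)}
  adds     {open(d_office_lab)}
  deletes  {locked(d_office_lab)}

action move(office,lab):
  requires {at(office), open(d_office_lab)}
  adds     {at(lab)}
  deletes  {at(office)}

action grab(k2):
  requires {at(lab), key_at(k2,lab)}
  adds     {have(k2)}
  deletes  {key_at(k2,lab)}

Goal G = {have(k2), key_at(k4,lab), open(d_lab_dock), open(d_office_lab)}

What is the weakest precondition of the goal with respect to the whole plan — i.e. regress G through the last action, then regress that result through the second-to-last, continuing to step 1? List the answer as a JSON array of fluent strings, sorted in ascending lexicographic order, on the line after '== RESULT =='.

Regress step by step:
  through step 3 (grab(k2)): drop {have(k2)}, keep {key_at(k4,lab), open(d_lab_dock), open(d_office_lab)}, require {at(lab), key_at(k2,lab)}
    → {at(lab), key_at(k2,lab), key_at(k4,lab), open(d_lab_dock), open(d_office_lab)}
  through step 2 (move(office,lab)): drop {at(lab)}, keep {key_at(k2,lab), key_at(k4,lab), open(d_lab_dock), open(d_office_lab)}, require {at(office), open(d_office_lab)}
    → {at(office), key_at(k2,lab), key_at(k4,lab), open(d_lab_dock), open(d_office_lab)}
  through step 1 (unlock(d_office_lab)): drop {open(d_office_lab)}, keep {at(office), key_at(k2,lab), key_at(k4,lab), open(d_lab_dock)}, require {have(k2), locked(d_office_lab)}
    → {at(office), have(k2), key_at(k2,lab), key_at(k4,lab), locked(d_office_lab), open(d_lab_dock)}

== RESULT ==
["at(office)", "have(k2)", "key_at(k2,lab)", "key_at(k4,lab)", "locked(d_office_lab)", "open(d_lab_dock)"]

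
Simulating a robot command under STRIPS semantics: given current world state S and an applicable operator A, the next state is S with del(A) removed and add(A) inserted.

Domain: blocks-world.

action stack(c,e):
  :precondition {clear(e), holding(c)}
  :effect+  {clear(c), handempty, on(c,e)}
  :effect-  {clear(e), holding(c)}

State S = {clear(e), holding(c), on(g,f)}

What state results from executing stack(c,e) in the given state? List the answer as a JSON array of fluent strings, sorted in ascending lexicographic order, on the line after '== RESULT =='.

Progress:
  pre ⊆ S: {clear(e), holding(c)} ⊆ S  — applicable
  S \ del = {on(g,f)}
  ∪ add   = {clear(c), handempty, on(c,e), on(g,f)}

== RESULT ==
["clear(c)", "handempty", "on(c,e)", "on(g,f)"]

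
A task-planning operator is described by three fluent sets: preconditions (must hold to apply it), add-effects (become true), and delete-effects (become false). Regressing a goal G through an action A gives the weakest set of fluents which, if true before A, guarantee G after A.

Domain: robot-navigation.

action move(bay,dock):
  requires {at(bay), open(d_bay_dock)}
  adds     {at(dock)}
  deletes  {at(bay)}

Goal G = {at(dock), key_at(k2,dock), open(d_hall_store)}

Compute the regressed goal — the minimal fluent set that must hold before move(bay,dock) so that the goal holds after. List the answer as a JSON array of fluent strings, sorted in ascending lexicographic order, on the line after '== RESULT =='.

Regress:
  G ∩ del = {}  (empty — regression defined)
  G \ add = {at(dock), key_at(k2,dock), open(d_hall_store)} \ {at(dock)} = {key_at(k2,dock), open(d_hall_store)}
  ∪ pre   = {key_at(k2,dock), open(d_hall_store)} ∪ {at(bay), open(d_bay_dock)}
          = {at(bay), key_at(k2,dock), open(d_bay_dock), open(d_hall_store)}

== RESULT ==
["at(bay)", "key_at(k2,dock)", "open(d_bay_dock)", "open(d_hall_store)"]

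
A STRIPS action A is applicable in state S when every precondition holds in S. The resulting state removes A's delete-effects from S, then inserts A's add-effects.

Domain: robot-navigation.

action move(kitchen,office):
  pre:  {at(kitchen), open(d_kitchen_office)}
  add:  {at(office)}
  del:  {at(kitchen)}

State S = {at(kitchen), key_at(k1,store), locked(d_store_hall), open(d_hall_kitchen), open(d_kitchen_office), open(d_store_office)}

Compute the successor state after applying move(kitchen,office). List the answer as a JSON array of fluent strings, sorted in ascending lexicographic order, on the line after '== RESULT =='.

Progress:
  pre ⊆ S: {at(kitchen), open(d_kitchen_office)} ⊆ S  — applicable
  S \ del = {key_at(k1,store), locked(d_store_hall), open(d_hall_kitchen), open(d_kitchen_office), open(d_store_office)}
  ∪ add   = {at(office), key_at(k1,store), locked(d_store_hall), open(d_hall_kitchen), open(d_kitchen_office), open(d_store_office)}

== RESULT ==
["at(office)", "key_at(k1,store)", "locked(d_store_hall)", "open(d_hall_kitchen)", "open(d_kitchen_office)", "open(d_store_office)"]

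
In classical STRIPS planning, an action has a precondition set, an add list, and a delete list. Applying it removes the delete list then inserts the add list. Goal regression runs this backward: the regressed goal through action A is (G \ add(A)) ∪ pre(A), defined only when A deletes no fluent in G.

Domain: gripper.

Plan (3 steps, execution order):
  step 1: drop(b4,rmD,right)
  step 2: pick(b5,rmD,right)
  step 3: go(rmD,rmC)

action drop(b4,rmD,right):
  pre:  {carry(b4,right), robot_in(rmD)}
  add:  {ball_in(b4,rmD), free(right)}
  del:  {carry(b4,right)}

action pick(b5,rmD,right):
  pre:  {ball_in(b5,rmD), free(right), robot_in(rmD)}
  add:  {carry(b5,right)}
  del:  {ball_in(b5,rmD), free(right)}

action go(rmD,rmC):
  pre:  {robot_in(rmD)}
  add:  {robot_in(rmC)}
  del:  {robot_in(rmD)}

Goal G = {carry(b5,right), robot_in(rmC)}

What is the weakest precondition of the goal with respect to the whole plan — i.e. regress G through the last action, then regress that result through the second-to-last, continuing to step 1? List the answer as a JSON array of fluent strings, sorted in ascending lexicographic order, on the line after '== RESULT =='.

Regress step by step:
  through step 3 (go(rmD,rmC)): drop {robot_in(rmC)}, keep {carry(b5,right)}, require {robot_in(rmD)}
    → {carry(b5,right), robot_in(rmD)}
  through step 2 (pick(b5,rmD,right)): drop {carry(b5,right)}, keep {robot_in(rmD)}, require {ball_in(b5,rmD), free(right), robot_in(rmD)}
    → {ball_in(b5,rmD), free(right), robot_in(rmD)}
  through step 1 (drop(b4,rmD,right)): drop {free(right)}, keep {ball_in(b5,rmD), robot_in(rmD)}, require {carry(b4,right), robot_in(rmD)}
    → {ball_in(b5,rmD), carry(b4,right), robot_in(rmD)}

== RESULT ==
["ball_in(b5,rmD)", "carry(b4,right)", "robot_in(rmD)"]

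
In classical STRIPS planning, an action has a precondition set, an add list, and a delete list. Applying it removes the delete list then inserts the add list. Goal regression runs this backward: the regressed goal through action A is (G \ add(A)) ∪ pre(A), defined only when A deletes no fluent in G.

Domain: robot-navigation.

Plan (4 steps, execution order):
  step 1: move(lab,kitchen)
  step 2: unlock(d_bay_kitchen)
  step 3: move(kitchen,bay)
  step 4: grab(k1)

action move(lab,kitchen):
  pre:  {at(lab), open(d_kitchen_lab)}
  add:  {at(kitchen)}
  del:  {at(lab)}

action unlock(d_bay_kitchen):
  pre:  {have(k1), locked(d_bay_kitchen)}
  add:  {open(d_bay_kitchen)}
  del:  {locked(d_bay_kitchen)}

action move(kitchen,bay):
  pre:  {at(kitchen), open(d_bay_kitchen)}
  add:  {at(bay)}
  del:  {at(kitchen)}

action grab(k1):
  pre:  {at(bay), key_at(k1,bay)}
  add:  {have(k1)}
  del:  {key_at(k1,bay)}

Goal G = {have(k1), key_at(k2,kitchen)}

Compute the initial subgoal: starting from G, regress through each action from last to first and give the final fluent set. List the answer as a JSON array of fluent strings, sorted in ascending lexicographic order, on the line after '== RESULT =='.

Work backward from the goal:
  through step 4 (grab(k1)): drop {have(k1)}, keep {key_at(k2,kitchen)}, require {at(bay), key_at(k1,bay)}
    → {at(bay), key_at(k1,bay), key_at(k2,kitchen)}
  through step 3 (move(kitchen,bay)): drop {at(bay)}, keep {key_at(k1,bay), key_at(k2,kitchen)}, require {at(kitchen), open(d_bay_kitchen)}
    → {at(kitchen), key_at(k1,bay), key_at(k2,kitchen), open(d_bay_kitchen)}
  through step 2 (unlock(d_bay_kitchen)): drop {open(d_bay_kitchen)}, keep {at(kitchen), key_at(k1,bay), key_at(k2,kitchen)}, require {have(k1), locked(d_bay_kitchen)}
    → {at(kitchen), have(k1), key_at(k1,bay), key_at(k2,kitchen), locked(d_bay_kitchen)}
  through step 1 (move(lab,kitchen)): drop {at(kitchen)}, keep {have(k1), key_at(k1,bay), key_at(k2,kitchen), locked(d_bay_kitchen)}, require {at(lab), open(d_kitchen_lab)}
    → {at(lab), have(k1), key_at(k1,bay), key_at(k2,kitchen), locked(d_bay_kitchen), open(d_kitchen_lab)}

== RESULT ==
["at(lab)", "have(k1)", "key_at(k1,bay)", "key_at(k2,kitchen)", "locked(d_bay_kitchen)", "open(d_kitchen_lab)"]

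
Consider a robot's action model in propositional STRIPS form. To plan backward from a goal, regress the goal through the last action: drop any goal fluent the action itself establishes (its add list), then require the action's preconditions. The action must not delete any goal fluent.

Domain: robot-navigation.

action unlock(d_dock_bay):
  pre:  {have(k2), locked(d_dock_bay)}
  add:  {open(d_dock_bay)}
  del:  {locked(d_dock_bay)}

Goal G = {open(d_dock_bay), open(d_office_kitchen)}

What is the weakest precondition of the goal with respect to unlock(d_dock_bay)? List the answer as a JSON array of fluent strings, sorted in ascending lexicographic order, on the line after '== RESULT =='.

Regress:
  G ∩ del = {}  (empty — regression defined)
  G \ add = {open(d_dock_bay), open(d_office_kitchen)} \ {open(d_dock_bay)} = {open(d_office_kitchen)}
  ∪ pre   = {open(d_office_kitchen)} ∪ {have(k2), locked(d_dock_bay)}
          = {have(k2), locked(d_dock_bay), open(d_office_kitchen)}

== RESULT ==
["have(k2)", "locked(d_dock_bay)", "open(d_office_kitchen)"]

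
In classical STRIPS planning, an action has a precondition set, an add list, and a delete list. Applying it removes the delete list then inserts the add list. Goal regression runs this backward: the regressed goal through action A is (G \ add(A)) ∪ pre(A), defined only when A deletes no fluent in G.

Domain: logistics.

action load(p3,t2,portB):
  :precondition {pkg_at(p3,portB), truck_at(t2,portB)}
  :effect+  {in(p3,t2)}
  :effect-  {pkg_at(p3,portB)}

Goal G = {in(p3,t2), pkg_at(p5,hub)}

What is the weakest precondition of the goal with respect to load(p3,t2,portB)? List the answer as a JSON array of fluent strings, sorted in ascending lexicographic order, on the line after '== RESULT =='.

Compute (G \ add) ∪ pre:
  G ∩ del = {}  (empty — regression defined)
  G \ add = {in(p3,t2), pkg_at(p5,hub)} \ {in(p3,t2)} = {pkg_at(p5,hub)}
  ∪ pre   = {pkg_at(p5,hub)} ∪ {pkg_at(p3,portB), truck_at(t2,portB)}
          = {pkg_at(p3,portB), pkg_at(p5,hub), truck_at(t2,portB)}

== RESULT ==
["pkg_at(p3,portB)", "pkg_at(p5,hub)", "truck_at(t2,portB)"]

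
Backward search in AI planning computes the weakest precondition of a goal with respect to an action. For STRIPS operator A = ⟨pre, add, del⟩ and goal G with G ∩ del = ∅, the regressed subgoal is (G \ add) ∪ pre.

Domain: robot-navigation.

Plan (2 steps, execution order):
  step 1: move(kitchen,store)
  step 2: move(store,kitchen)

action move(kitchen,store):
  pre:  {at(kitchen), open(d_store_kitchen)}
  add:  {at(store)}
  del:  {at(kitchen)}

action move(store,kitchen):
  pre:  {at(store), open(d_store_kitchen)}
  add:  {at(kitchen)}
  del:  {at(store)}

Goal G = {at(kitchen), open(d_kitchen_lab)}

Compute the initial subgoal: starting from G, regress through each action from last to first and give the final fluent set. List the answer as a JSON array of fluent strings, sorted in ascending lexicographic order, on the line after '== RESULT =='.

Work backward from the goal:
  through step 2 (move(store,kitchen)): drop {at(kitchen)}, keep {open(d_kitchen_lab)}, require {at(store), open(d_store_kitchen)}
    → {at(store), open(d_kitchen_lab), open(d_store_kitchen)}
  through step 1 (move(kitchen,store)): drop {at(store)}, keep {open(d_kitchen_lab), open(d_store_kitchen)}, require {at(kitchen), open(d_store_kitchen)}
    → {at(kitchen), open(d_kitchen_lab), open(d_store_kitchen)}

== RESULT ==
["at(kitchen)", "open(d_kitchen_lab)", "open(d_store_kitchen)"]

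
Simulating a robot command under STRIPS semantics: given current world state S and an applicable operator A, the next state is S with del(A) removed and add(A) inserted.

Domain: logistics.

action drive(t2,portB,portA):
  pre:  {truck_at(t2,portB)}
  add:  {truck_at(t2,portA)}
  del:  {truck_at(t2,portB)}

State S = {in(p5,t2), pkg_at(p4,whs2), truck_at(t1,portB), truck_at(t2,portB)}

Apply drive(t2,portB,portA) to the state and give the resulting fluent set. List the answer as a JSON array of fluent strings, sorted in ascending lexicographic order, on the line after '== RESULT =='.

Progress:
  pre ⊆ S: {truck_at(t2,portB)} ⊆ S  — applicable
  S \ del = {in(p5,t2), pkg_at(p4,whs2), truck_at(t1,portB)}
  ∪ add   = {in(p5,t2), pkg_at(p4,whs2), truck_at(t1,portB), truck_at(t2,portA)}

== RESULT ==
["in(p5,t2)", "pkg_at(p4,whs2)", "truck_at(t1,portB)", "truck_at(t2,portA)"]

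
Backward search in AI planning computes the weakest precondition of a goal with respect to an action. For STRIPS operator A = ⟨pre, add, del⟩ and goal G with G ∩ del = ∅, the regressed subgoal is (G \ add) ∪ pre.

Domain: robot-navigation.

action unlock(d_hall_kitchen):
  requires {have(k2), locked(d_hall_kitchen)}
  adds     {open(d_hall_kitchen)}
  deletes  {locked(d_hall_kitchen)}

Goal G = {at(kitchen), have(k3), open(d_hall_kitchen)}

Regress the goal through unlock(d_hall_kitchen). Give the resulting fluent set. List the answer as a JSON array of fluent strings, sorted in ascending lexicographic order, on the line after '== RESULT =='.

Compute (G \ add) ∪ pre:
  G ∩ del = {}  (empty — regression defined)
  G \ add = {at(kitchen), have(k3), open(d_hall_kitchen)} \ {open(d_hall_kitchen)} = {at(kitchen), have(k3)}
  ∪ pre   = {at(kitchen), have(k3)} ∪ {have(k2), locked(d_hall_kitchen)}
          = {at(kitchen), have(k2), have(k3), locked(d_hall_kitchen)}

== RESULT ==
["at(kitchen)", "have(k2)", "have(k3)", "locked(d_hall_kitchen)"]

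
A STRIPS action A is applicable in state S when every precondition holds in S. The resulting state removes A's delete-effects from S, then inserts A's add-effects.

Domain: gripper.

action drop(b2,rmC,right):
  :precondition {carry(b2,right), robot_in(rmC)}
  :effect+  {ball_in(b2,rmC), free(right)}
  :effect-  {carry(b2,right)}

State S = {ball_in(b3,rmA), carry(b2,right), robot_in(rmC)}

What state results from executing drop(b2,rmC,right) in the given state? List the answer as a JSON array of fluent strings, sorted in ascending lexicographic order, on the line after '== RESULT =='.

Compute (S \ del) ∪ add:
  pre ⊆ S: {carry(b2,right), robot_in(rmC)} ⊆ S  — applicable
  S \ del = {ball_in(b3,rmA), robot_in(rmC)}
  ∪ add   = {ball_in(b2,rmC), ball_in(b3,rmA), free(right), robot_in(rmC)}

== RESULT ==
["ball_in(b2,rmC)", "ball_in(b3,rmA)", "free(right)", "robot_in(rmC)"]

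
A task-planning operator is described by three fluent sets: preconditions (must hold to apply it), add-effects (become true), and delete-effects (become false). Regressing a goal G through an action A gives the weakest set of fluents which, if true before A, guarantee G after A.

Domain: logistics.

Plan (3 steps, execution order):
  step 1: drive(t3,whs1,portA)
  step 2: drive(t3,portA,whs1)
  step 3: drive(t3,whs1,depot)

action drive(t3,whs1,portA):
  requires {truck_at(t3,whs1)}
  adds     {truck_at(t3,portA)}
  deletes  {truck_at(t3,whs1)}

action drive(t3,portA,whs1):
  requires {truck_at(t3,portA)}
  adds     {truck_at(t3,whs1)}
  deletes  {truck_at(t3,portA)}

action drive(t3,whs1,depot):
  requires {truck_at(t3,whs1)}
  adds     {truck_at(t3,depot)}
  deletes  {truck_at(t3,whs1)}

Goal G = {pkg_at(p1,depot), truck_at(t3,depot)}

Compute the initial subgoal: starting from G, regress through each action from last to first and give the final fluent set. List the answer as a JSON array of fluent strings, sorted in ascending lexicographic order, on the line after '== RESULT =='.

Regress step by step:
  through step 3 (drive(t3,whs1,depot)): drop {truck_at(t3,depot)}, keep {pkg_at(p1,depot)}, require {truck_at(t3,whs1)}
    → {pkg_at(p1,depot), truck_at(t3,whs1)}
  through step 2 (drive(t3,portA,whs1)): drop {truck_at(t3,whs1)}, keep {pkg_at(p1,depot)}, require {truck_at(t3,portA)}
    → {pkg_at(p1,depot), truck_at(t3,portA)}
  through step 1 (drive(t3,whs1,portA)): drop {truck_at(t3,portA)}, keep {pkg_at(p1,depot)}, require {truck_at(t3,whs1)}
    → {pkg_at(p1,depot), truck_at(t3,whs1)}

== RESULT ==
["pkg_at(p1,depot)", "truck_at(t3,whs1)"]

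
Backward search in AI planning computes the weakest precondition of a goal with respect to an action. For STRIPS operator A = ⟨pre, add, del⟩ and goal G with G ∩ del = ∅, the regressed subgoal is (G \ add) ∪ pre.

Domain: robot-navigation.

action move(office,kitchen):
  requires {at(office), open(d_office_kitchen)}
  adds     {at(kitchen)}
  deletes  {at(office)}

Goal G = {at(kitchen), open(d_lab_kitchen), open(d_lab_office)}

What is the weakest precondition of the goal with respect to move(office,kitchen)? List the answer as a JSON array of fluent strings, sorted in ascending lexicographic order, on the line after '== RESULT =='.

Compute (G \ add) ∪ pre:
  G ∩ del = {}  (empty — regression defined)
  G \ add = {at(kitchen), open(d_lab_kitchen), open(d_lab_office)} \ {at(kitchen)} = {open(d_lab_kitchen), open(d_lab_office)}
  ∪ pre   = {open(d_lab_kitchen), open(d_lab_office)} ∪ {at(office), open(d_office_kitchen)}
          = {at(office), open(d_lab_kitchen), open(d_lab_office), open(d_office_kitchen)}

== RESULT ==
["at(office)", "open(d_lab_kitchen)", "open(d_lab_office)", "open(d_office_kitchen)"]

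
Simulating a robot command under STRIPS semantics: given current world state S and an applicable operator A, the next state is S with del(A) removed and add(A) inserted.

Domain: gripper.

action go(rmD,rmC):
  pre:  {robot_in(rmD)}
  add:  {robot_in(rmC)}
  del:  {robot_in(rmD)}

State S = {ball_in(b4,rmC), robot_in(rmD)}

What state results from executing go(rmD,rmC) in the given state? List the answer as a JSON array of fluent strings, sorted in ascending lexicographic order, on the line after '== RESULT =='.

Progress:
  pre ⊆ S: {robot_in(rmD)} ⊆ S  — applicable
  S \ del = {ball_in(b4,rmC)}
  ∪ add   = {ball_in(b4,rmC), robot_in(rmC)}

== RESULT ==
["ball_in(b4,rmC)", "robot_in(rmC)"]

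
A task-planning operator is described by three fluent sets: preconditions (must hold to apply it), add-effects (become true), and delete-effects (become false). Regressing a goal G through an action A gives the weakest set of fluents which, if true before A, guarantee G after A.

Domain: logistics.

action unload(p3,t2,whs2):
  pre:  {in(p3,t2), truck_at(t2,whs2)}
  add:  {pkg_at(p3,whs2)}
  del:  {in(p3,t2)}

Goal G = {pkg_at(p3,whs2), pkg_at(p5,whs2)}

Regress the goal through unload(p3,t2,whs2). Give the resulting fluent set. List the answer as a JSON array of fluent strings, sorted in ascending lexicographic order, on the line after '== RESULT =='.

Regress:
  G ∩ del = {}  (empty — regression defined)
  G \ add = {pkg_at(p3,whs2), pkg_at(p5,whs2)} \ {pkg_at(p3,whs2)} = {pkg_at(p5,whs2)}
  ∪ pre   = {pkg_at(p5,whs2)} ∪ {in(p3,t2), truck_at(t2,whs2)}
          = {in(p3,t2), pkg_at(p5,whs2), truck_at(t2,whs2)}

== RESULT ==
["in(p3,t2)", "pkg_at(p5,whs2)", "truck_at(t2,whs2)"]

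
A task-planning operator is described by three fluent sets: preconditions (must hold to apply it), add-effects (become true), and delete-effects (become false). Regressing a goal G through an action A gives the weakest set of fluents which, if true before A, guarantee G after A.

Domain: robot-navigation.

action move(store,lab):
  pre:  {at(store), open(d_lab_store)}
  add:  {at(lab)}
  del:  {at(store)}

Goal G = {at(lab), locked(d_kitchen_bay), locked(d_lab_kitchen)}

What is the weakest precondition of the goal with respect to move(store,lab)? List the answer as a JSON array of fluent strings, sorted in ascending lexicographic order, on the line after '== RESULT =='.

Compute (G \ add) ∪ pre:
  G ∩ del = {}  (empty — regression defined)
  G \ add = {at(lab), locked(d_kitchen_bay), locked(d_lab_kitchen)} \ {at(lab)} = {locked(d_kitchen_bay), locked(d_lab_kitchen)}
  ∪ pre   = {locked(d_kitchen_bay), locked(d_lab_kitchen)} ∪ {at(store), open(d_lab_store)}
          = {at(store), locked(d_kitchen_bay), locked(d_lab_kitchen), open(d_lab_store)}

== RESULT ==
["at(store)", "locked(d_kitchen_bay)", "locked(d_lab_kitchen)", "open(d_lab_store)"]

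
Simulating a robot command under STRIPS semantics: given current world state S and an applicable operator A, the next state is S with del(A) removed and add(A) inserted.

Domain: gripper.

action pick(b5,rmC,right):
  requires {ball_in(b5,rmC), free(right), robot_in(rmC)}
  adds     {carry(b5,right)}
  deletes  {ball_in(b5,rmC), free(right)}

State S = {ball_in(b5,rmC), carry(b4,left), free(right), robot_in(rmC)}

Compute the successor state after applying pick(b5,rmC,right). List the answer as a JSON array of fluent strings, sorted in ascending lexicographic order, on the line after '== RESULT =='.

Progress:
  pre ⊆ S: {ball_in(b5,rmC), free(right), robot_in(rmC)} ⊆ S  — applicable
  S \ del = {carry(b4,left), robot_in(rmC)}
  ∪ add   = {carry(b4,left), carry(b5,right), robot_in(rmC)}

== RESULT ==
["carry(b4,left)", "carry(b5,right)", "robot_in(rmC)"]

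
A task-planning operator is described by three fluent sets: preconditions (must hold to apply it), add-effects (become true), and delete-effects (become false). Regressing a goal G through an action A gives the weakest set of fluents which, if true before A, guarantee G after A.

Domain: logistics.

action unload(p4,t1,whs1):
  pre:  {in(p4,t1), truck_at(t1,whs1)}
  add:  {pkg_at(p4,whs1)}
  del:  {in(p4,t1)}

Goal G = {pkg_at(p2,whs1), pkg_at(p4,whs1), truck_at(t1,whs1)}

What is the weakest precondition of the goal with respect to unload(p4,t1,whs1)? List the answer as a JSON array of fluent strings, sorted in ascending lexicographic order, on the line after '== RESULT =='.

Compute (G \ add) ∪ pre:
  G ∩ del = {}  (empty — regression defined)
  G \ add = {pkg_at(p2,whs1), pkg_at(p4,whs1), truck_at(t1,whs1)} \ {pkg_at(p4,whs1)} = {pkg_at(p2,whs1), truck_at(t1,whs1)}
  ∪ pre   = {pkg_at(p2,whs1), truck_at(t1,whs1)} ∪ {in(p4,t1), truck_at(t1,whs1)}
          = {in(p4,t1), pkg_at(p2,whs1), truck_at(t1,whs1)}

== RESULT ==
["in(p4,t1)", "pkg_at(p2,whs1)", "truck_at(t1,whs1)"]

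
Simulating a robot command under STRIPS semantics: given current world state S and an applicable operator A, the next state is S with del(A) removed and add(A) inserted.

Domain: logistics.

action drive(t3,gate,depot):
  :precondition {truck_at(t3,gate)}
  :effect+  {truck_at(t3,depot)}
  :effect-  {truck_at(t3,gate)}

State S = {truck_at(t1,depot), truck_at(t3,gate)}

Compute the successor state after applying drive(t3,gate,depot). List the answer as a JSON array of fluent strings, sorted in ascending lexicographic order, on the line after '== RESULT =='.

Compute (S \ del) ∪ add:
  pre ⊆ S: {truck_at(t3,gate)} ⊆ S  — applicable
  S \ del = {truck_at(t1,depot)}
  ∪ add   = {truck_at(t1,depot), truck_at(t3,depot)}

== RESULT ==
["truck_at(t1,depot)", "truck_at(t3,depot)"]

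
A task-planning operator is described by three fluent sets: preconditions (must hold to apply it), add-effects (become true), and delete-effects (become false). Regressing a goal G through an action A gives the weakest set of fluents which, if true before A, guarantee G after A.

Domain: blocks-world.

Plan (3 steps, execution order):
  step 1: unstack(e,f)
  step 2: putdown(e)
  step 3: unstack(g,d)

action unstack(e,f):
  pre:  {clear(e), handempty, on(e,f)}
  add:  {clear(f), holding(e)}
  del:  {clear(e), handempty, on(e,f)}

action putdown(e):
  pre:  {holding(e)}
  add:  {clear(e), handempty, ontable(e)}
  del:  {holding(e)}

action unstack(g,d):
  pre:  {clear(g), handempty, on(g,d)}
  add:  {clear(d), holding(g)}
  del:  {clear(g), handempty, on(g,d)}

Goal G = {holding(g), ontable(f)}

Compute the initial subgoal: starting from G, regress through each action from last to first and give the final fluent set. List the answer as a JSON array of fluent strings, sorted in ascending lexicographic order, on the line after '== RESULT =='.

Work backward from the goal:
  through step 3 (unstack(g,d)): drop {holding(g)}, keep {ontable(f)}, require {clear(g), handempty, on(g,d)}
    → {clear(g), handempty, on(g,d), ontable(f)}
  through step 2 (putdown(e)): drop {handempty}, keep {clear(g), on(g,d), ontable(f)}, require {holding(e)}
    → {clear(g), holding(e), on(g,d), ontable(f)}
  through step 1 (unstack(e,f)): drop {holding(e)}, keep {clear(g), on(g,d), ontable(f)}, require {clear(e), handempty, on(e,f)}
    → {clear(e), clear(g), handempty, on(e,f), on(g,d), ontable(f)}

== RESULT ==
["clear(e)", "clear(g)", "handempty", "on(e,f)", "on(g,d)", "ontable(f)"]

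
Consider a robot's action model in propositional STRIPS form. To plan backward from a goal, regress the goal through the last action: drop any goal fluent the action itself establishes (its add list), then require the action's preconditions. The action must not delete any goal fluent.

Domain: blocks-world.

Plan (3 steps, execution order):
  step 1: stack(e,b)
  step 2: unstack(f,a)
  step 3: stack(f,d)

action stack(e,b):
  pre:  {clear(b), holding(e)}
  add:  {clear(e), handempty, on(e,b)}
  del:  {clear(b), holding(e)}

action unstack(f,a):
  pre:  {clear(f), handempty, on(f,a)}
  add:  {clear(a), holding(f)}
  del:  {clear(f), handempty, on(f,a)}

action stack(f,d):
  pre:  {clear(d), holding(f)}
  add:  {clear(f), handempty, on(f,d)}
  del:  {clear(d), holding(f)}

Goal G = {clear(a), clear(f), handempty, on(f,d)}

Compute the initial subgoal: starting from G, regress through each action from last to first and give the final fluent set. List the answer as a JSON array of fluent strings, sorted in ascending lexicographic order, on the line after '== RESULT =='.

Work backward from the goal:
  through step 3 (stack(f,d)): drop {clear(f), handempty, on(f,d)}, keep {clear(a)}, require {clear(d), holding(f)}
    → {clear(a), clear(d), holding(f)}
  through step 2 (unstack(f,a)): drop {clear(a), holding(f)}, keep {clear(d)}, require {clear(f), handempty, on(f,a)}
    → {clear(d), clear(f), handempty, on(f,a)}
  through step 1 (stack(e,b)): drop {handempty}, keep {clear(d), clear(f), on(f,a)}, require {clear(b), holding(e)}
    → {clear(b), clear(d), clear(f), holding(e), on(f,a)}

== RESULT ==
["clear(b)", "clear(d)", "clear(f)", "holding(e)", "on(f,a)"]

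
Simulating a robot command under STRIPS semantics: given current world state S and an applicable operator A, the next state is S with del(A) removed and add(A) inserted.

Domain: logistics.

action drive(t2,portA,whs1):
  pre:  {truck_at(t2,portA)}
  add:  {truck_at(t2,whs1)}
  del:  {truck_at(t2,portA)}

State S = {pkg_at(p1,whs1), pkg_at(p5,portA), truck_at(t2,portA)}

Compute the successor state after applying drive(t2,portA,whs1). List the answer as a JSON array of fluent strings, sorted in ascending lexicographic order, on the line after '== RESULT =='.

Progress:
  pre ⊆ S: {truck_at(t2,portA)} ⊆ S  — applicable
  S \ del = {pkg_at(p1,whs1), pkg_at(p5,portA)}
  ∪ add   = {pkg_at(p1,whs1), pkg_at(p5,portA), truck_at(t2,whs1)}

== RESULT ==
["pkg_at(p1,whs1)", "pkg_at(p5,portA)", "truck_at(t2,whs1)"]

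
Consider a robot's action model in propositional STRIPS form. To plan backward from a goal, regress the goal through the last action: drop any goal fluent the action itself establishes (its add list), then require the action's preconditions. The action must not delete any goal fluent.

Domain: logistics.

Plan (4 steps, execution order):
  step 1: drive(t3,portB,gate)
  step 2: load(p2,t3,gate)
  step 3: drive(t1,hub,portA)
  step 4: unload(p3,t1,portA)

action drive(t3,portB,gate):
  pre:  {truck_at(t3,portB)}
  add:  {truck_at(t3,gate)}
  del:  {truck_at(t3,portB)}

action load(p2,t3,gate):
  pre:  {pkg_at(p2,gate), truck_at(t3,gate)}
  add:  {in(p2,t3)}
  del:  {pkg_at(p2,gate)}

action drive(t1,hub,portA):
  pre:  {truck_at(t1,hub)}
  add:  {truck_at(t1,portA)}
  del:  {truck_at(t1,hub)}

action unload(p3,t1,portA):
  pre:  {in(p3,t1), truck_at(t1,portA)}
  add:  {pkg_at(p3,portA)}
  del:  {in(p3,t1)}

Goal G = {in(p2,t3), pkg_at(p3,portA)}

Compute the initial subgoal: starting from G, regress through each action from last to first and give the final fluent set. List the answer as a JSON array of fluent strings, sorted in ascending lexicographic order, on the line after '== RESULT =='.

Regress step by step:
  through step 4 (unload(p3,t1,portA)): drop {pkg_at(p3,portA)}, keep {in(p2,t3)}, require {in(p3,t1), truck_at(t1,portA)}
    → {in(p2,t3), in(p3,t1), truck_at(t1,portA)}
  through step 3 (drive(t1,hub,portA)): drop {truck_at(t1,portA)}, keep {in(p2,t3), in(p3,t1)}, require {truck_at(t1,hub)}
    → {in(p2,t3), in(p3,t1), truck_at(t1,hub)}
  through step 2 (load(p2,t3,gate)): drop {in(p2,t3)}, keep {in(p3,t1), truck_at(t1,hub)}, require {pkg_at(p2,gate), truck_at(t3,gate)}
    → {in(p3,t1), pkg_at(p2,gate), truck_at(t1,hub), truck_at(t3,gate)}
  through step 1 (drive(t3,portB,gate)): drop {truck_at(t3,gate)}, keep {in(p3,t1), pkg_at(p2,gate), truck_at(t1,hub)}, require {truck_at(t3,portB)}
    → {in(p3,t1), pkg_at(p2,gate), truck_at(t1,hub), truck_at(t3,portB)}

== RESULT ==
["in(p3,t1)", "pkg_at(p2,gate)", "truck_at(t1,hub)", "truck_at(t3,portB)"]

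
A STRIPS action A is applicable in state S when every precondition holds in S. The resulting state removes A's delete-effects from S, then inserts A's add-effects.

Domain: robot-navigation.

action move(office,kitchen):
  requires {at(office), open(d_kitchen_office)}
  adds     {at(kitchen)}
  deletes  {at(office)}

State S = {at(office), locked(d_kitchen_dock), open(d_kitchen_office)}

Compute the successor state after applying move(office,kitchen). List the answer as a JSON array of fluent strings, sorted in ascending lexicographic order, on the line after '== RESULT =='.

Progress:
  pre ⊆ S: {at(office), open(d_kitchen_office)} ⊆ S  — applicable
  S \ del = {locked(d_kitchen_dock), open(d_kitchen_office)}
  ∪ add   = {at(kitchen), locked(d_kitchen_dock), open(d_kitchen_office)}

== RESULT ==
["at(kitchen)", "locked(d_kitchen_dock)", "open(d_kitchen_office)"]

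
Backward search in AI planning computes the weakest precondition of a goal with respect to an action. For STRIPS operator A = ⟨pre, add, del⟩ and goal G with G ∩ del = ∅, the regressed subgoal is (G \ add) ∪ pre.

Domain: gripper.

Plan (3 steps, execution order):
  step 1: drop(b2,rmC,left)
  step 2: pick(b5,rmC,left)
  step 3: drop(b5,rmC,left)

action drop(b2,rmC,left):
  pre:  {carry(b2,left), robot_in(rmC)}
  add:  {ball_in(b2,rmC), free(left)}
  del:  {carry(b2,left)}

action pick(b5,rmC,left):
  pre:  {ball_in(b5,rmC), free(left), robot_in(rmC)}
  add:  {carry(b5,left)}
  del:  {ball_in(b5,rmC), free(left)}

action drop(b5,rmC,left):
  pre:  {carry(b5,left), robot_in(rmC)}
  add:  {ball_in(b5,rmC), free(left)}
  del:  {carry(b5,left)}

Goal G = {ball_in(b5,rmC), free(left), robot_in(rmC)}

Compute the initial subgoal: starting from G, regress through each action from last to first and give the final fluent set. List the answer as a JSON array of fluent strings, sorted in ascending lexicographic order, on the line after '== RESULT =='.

Regress step by step:
  through step 3 (drop(b5,rmC,left)): drop {ball_in(b5,rmC), free(left)}, keep {robot_in(rmC)}, require {carry(b5,left), robot_in(rmC)}
    → {carry(b5,left), robot_in(rmC)}
  through step 2 (pick(b5,rmC,left)): drop {carry(b5,left)}, keep {robot_in(rmC)}, require {ball_in(b5,rmC), free(left), robot_in(rmC)}
    → {ball_in(b5,rmC), free(left), robot_in(rmC)}
  through step 1 (drop(b2,rmC,left)): drop {free(left)}, keep {ball_in(b5,rmC), robot_in(rmC)}, require {carry(b2,left), robot_in(rmC)}
    → {ball_in(b5,rmC), carry(b2,left), robot_in(rmC)}

== RESULT ==
["ball_in(b5,rmC)", "carry(b2,left)", "robot_in(rmC)"]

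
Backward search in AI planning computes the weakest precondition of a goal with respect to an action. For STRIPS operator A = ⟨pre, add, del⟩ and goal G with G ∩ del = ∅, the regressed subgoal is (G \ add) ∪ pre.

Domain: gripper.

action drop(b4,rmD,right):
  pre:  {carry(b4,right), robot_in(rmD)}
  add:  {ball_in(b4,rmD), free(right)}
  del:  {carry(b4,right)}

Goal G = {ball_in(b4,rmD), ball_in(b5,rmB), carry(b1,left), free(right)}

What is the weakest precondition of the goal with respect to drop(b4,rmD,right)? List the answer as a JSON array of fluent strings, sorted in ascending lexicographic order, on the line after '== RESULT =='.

Regress:
  G ∩ del = {}  (empty — regression defined)
  G \ add = {ball_in(b4,rmD), ball_in(b5,rmB), carry(b1,left), free(right)} \ {ball_in(b4,rmD), free(right)} = {ball_in(b5,rmB), carry(b1,left)}
  ∪ pre   = {ball_in(b5,rmB), carry(b1,left)} ∪ {carry(b4,right), robot_in(rmD)}
          = {ball_in(b5,rmB), carry(b1,left), carry(b4,right), robot_in(rmD)}

== RESULT ==
["ball_in(b5,rmB)", "carry(b1,left)", "carry(b4,right)", "robot_in(rmD)"]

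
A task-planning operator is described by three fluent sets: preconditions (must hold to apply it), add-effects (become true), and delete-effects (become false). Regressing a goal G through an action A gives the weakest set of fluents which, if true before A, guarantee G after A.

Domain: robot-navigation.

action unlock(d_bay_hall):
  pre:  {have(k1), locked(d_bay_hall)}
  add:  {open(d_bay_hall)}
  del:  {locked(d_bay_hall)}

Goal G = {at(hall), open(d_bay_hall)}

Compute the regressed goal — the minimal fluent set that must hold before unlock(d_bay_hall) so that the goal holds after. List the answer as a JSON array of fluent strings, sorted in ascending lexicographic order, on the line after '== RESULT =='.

Compute (G \ add) ∪ pre:
  G ∩ del = {}  (empty — regression defined)
  G \ add = {at(hall), open(d_bay_hall)} \ {open(d_bay_hall)} = {at(hall)}
  ∪ pre   = {at(hall)} ∪ {have(k1), locked(d_bay_hall)}
          = {at(hall), have(k1), locked(d_bay_hall)}

== RESULT ==
["at(hall)", "have(k1)", "locked(d_bay_hall)"]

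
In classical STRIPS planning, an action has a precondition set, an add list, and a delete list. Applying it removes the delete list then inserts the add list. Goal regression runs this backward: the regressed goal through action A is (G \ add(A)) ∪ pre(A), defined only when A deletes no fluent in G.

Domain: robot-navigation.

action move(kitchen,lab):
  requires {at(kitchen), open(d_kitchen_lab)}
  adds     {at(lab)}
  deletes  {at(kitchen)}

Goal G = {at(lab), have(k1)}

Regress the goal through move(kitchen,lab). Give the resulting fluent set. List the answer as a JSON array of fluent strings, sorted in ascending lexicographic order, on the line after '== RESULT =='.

Compute (G \ add) ∪ pre:
  G ∩ del = {}  (empty — regression defined)
  G \ add = {at(lab), have(k1)} \ {at(lab)} = {have(k1)}
  ∪ pre   = {have(k1)} ∪ {at(kitchen), open(d_kitchen_lab)}
          = {at(kitchen), have(k1), open(d_kitchen_lab)}

== RESULT ==
["at(kitchen)", "have(k1)", "open(d_kitchen_lab)"]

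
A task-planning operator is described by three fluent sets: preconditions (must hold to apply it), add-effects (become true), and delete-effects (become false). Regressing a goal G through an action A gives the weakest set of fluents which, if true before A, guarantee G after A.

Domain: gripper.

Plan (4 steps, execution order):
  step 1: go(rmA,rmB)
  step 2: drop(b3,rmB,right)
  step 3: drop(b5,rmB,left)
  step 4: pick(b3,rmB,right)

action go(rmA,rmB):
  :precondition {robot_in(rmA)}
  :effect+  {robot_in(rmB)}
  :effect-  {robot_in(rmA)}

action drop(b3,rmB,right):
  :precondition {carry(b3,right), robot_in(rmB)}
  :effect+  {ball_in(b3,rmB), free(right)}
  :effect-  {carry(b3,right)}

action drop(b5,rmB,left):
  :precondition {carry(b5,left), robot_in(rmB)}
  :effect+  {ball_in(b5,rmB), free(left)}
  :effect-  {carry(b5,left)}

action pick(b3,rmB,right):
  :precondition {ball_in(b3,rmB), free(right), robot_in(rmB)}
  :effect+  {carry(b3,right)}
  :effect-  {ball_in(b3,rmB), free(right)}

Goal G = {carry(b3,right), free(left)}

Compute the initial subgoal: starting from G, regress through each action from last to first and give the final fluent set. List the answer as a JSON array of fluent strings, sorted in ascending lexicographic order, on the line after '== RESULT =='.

Regress step by step:
  through step 4 (pick(b3,rmB,right)): drop {carry(b3,right)}, keep {free(left)}, require {ball_in(b3,rmB), free(right), robot_in(rmB)}
    → {ball_in(b3,rmB), free(left), free(right), robot_in(rmB)}
  through step 3 (drop(b5,rmB,left)): drop {free(left)}, keep {ball_in(b3,rmB), free(right), robot_in(rmB)}, require {carry(b5,left), robot_in(rmB)}
    → {ball_in(b3,rmB), carry(b5,left), free(right), robot_in(rmB)}
  through step 2 (drop(b3,rmB,right)): drop {ball_in(b3,rmB), free(right)}, keep {carry(b5,left), robot_in(rmB)}, require {carry(b3,right), robot_in(rmB)}
    → {carry(b3,right), carry(b5,left), robot_in(rmB)}
  through step 1 (go(rmA,rmB)): drop {robot_in(rmB)}, keep {carry(b3,right), carry(b5,left)}, require {robot_in(rmA)}
    → {carry(b3,right), carry(b5,left), robot_in(rmA)}

== RESULT ==
["carry(b3,right)", "carry(b5,left)", "robot_in(rmA)"]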